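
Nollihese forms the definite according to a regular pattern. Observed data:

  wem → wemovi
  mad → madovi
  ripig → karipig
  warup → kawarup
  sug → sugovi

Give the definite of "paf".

sug and ripig both end in -g yet inflect differently (sugovi, karipig), so the final letter is not what conditions the rule; the number of vowels is.
"paf" has 1 vowel. The stems with 1 vowel (wem → wemovi, sug → sugovi, mad → madovi) add -ovi.
The other pattern: stems with 2 vowels add the prefix ka-.
So paf → pafovi.

pafovi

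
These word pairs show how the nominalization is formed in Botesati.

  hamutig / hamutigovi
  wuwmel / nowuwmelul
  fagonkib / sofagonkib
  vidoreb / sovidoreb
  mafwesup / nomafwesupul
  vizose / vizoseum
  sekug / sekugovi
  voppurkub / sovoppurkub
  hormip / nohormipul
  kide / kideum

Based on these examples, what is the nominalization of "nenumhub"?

sonenumhub

sekug and voppurkub both have last vowel 'u' yet inflect differently (sekugovi, sovoppurkub), so the last vowel is not what conditions the rule; the final letter is.
"nenumhub" ends in -b. The stems ending in -b (voppurkub → sovoppurkub, fagonkib → sofagonkib, vidoreb → sovidoreb) add the prefix so-.
So nenumhub → sonenumhub.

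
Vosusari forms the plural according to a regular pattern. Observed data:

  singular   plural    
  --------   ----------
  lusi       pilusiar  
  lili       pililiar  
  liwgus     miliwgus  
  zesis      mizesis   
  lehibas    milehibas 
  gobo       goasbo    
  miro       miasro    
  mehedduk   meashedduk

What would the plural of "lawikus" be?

milawikus

lusi and zesis both have last vowel 'i' yet inflect differently (pilusiar, mizesis), so the last vowel is not what conditions the rule; the final letter is.
"lawikus" ends in -s. The stems ending in -s (liwgus → miliwgus, zesis → mizesis, lehibas → milehibas) add the prefix mi-.
So lawikus → milawikus.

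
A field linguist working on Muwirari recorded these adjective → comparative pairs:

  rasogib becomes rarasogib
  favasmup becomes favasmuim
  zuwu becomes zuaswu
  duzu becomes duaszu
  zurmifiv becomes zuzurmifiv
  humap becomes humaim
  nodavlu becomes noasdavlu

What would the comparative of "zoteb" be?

zozoteb

favasmup and nodavlu both have last vowel 'u' yet inflect differently (favasmuim, noasdavlu), so the last vowel is not what conditions the rule; the final letter is.
"zoteb" ends in -b. The one such stem in the data (rasogib → rarasogib) repeats the first consonant+vowel as a prefix (as does zurmifiv), so the same rule applies.
So zoteb → zozoteb.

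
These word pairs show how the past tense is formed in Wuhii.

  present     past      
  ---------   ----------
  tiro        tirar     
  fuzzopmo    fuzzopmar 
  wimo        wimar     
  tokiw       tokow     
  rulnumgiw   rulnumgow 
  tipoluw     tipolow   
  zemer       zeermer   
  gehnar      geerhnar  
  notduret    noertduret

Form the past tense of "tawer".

taerwer

tiro and tokiw both begin with t- yet inflect differently (tirar, tokow), so the first letter is not what conditions the rule; the final letter is.
"tawer" ends in -r. The stems ending in -r (zemer → zeermer, gehnar → geerhnar) insert -er- after the first vowel.
The other patterns: stems ending in -o drop the final letter and add -ar; stems ending in -w change the last vowel to 'o'.
So tawer → taerwer.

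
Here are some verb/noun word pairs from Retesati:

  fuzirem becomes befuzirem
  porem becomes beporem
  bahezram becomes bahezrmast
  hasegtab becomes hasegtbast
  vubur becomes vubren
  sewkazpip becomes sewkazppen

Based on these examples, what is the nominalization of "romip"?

rompen

"romip" has last vowel 'i'. The one such stem in the data (sewkazpip → sewkazppen) deletes the last vowel and adds -en (as does vubur), so the same rule applies.
So romip → rompen.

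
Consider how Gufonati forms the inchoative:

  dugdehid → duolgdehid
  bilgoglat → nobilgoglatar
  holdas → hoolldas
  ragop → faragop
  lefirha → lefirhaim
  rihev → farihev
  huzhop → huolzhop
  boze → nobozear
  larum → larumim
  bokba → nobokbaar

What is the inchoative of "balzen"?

lefirha and bokba both end in -a yet inflect differently (lefirhaim, nobokbaar), so the final letter is not what conditions the rule; the first letter is.
"balzen" begins with b-. The stems beginning with b- (bokba → nobokbaar, bilgoglat → nobilgoglatar, boze → nobozear) add no- … -ar around the stem.
So balzen → nobalzenar.

nobalzenar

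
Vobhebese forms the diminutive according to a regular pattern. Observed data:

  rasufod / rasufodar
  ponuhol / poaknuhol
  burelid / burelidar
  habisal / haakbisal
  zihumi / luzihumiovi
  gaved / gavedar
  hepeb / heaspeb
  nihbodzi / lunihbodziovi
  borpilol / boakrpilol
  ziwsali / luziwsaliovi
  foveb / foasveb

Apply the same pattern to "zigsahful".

ziakgsahful

ponuhol and rasufod both have last vowel 'o' yet inflect differently (poaknuhol, rasufodar), so the last vowel is not what conditions the rule; the final letter is.
"zigsahful" ends in -l. The stems ending in -l (ponuhol → poaknuhol, borpilol → boakrpilol, habisal → haakbisal) insert -ak- after the first vowel.
The other patterns: stems ending in -d add -ar; stems ending in -b insert -as- after the first vowel; stems ending in -i add lu- … -ovi around the stem.
So zigsahful → ziakgsahful.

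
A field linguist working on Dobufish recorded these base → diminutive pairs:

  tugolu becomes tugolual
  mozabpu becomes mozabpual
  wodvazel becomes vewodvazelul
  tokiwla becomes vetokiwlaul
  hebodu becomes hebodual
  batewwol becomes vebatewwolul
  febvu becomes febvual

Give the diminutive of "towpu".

tugolu and tokiwla both begin with t- yet inflect differently (tugolual, vetokiwlaul), so the first letter is not what conditions the rule; the final letter is.
"towpu" ends in -u. The stems ending in -u (mozabpu → mozabpual, febvu → febvual, tugolu → tugolual) add -al.
So towpu → towpual.

towpual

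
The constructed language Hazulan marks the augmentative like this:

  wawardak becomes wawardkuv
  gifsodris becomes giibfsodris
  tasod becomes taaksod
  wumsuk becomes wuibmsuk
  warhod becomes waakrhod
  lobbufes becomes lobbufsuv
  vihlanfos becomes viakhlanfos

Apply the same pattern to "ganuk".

gaibnuk

"ganuk" has last vowel 'u'. The one such stem in the data (wumsuk → wuibmsuk) inserts -ib- after the first vowel (as does gifsodris), so the same rule applies.
So ganuk → gaibnuk.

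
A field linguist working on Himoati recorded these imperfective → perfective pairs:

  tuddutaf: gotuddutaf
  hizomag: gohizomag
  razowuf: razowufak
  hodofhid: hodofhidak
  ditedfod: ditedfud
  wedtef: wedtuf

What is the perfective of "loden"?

tuddutaf and razowuf both end in -f yet inflect differently (gotuddutaf, razowufak), so the final letter is not what conditions the rule; the last vowel is.
"loden" has last vowel 'e'. The one such stem in the data (wedtef → wedtuf) changes the last vowel to 'u' (as does ditedfod), so the same rule applies.
So loden → lodun.

lodun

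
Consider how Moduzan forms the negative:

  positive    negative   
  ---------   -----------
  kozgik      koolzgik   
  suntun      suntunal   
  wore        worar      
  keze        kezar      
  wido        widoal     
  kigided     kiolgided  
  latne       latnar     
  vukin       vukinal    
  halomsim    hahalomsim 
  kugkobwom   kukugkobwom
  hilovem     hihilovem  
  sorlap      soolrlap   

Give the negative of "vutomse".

vutomsar

"vutomse" ends in -e. The stems ending in -e (latne → latnar, wore → worar, keze → kezar) drop the final letter and add -ar.
The other patterns: stems ending in -m repeat the first consonant+vowel as a prefix; stems ending in -n or -o add -al; stems ending in -d, -k or -p insert -ol- after the first vowel.
So vutomse → vutomsar.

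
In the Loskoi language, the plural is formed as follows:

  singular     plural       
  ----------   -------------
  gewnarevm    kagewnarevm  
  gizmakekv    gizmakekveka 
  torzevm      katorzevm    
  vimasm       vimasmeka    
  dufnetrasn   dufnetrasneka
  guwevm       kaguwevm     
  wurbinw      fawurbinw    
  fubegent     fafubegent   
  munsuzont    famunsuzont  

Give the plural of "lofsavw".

kalofsavw

torzevm and vimasm both end in -m yet inflect differently (katorzevm, vimasmeka), so the final letter is not what conditions the rule; the second-to-last letter is.
"lofsavw" has second-to-last letter 'v'. The stems whose second-to-last letter is 'v' (torzevm → katorzevm, guwevm → kaguwevm, gewnarevm → kagewnarevm) add the prefix ka-.
The other patterns: stems whose second-to-last letter is 'n' add the prefix fa-; stems whose second-to-last letter is 'k' or 's' add -eka.
So lofsavw → kalofsavw.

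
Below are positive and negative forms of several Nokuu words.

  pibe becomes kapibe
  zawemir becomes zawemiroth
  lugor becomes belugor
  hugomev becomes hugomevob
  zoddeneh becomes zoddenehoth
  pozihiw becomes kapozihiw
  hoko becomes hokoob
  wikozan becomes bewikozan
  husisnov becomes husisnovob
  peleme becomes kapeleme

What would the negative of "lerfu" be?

belerfu

zawemir and lugor both end in -r yet inflect differently (zawemiroth, belugor), so the final letter is not what conditions the rule; the first letter is.
"lerfu" begins with l-. The one such stem in the data (lugor → belugor) adds the prefix be-, so the same rule applies.
So lerfu → belerfu.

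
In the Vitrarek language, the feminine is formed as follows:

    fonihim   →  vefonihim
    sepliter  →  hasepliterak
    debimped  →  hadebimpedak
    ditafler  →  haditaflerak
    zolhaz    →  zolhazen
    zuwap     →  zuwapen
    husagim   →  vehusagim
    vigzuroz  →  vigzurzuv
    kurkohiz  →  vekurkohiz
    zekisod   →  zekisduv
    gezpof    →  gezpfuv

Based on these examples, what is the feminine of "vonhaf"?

vonhafen

kurkohiz and zolhaz both end in -z yet inflect differently (vekurkohiz, zolhazen), so the final letter is not what conditions the rule; the last vowel is.
"vonhaf" has last vowel 'a'. The stems whose last vowel is 'a' (zuwap → zuwapen, zolhaz → zolhazen) add -en.
So vonhaf → vonhafen.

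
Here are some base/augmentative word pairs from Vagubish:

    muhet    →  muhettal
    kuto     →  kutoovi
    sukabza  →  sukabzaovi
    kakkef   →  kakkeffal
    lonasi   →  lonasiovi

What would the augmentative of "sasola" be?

sasolaovi

kuto and kakkef both begin with k- yet inflect differently (kutoovi, kakkeffal), so the first letter is not what conditions the rule; whether the stem ends in a vowel or a consonant is.
"sasola" ends in a vowel. The stems ending in a vowel (lonasi → lonasiovi, kuto → kutoovi, sukabza → sukabzaovi) add -ovi.
So sasola → sasolaovi.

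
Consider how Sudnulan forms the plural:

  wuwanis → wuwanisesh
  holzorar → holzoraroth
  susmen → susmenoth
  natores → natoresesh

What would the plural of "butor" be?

natores and susmen both have last vowel 'e' yet inflect differently (natoresesh, susmenoth), so the last vowel is not what conditions the rule; the final letter is.
"butor" ends in -r. The one such stem in the data (holzorar → holzoraroth) adds -oth, so the same rule applies.
The other pattern: stems ending in -s add -esh.
So butor → butoroth.

butoroth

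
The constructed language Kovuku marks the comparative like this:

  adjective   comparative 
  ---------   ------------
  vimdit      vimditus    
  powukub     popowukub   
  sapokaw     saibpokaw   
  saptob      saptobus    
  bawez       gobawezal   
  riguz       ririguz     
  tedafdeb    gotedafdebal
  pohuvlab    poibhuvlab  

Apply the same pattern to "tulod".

"tulod" has last vowel 'o'. The one such stem in the data (saptob → saptobus) adds -us, so the same rule applies.
So tulod → tulodus.

tulodus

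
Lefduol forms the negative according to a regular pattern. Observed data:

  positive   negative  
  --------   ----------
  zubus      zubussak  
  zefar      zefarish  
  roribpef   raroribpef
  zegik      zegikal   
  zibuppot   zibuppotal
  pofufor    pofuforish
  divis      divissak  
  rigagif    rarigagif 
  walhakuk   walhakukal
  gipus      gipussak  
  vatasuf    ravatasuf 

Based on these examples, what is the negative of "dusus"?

dusussak

"dusus" ends in -s. The stems ending in -s (gipus → gipussak, zubus → zubussak, divis → divissak) double the final consonant and add -ak.
So dusus → dusussak.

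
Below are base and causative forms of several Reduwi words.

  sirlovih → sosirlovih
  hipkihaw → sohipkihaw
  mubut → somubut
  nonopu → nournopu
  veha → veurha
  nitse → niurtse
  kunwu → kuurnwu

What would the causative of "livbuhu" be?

mubut and nonopu both have last vowel 'u' yet inflect differently (somubut, nournopu), so the last vowel is not what conditions the rule; whether the stem ends in a vowel or a consonant is.
"livbuhu" ends in a vowel. The stems ending in a vowel (nonopu → nournopu, veha → veurha, nitse → niurtse) insert -ur- after the first vowel.
The other pattern: stems ending in a consonant add the prefix so-.
So livbuhu → liurvbuhu.

liurvbuhu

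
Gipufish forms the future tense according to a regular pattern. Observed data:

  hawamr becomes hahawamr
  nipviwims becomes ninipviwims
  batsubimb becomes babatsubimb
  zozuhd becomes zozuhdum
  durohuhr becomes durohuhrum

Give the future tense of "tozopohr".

hawamr and durohuhr both end in -r yet inflect differently (hahawamr, durohuhrum), so the final letter is not what conditions the rule; the second-to-last letter is.
"tozopohr" has second-to-last letter 'h'. The stems whose second-to-last letter is 'h' (zozuhd → zozuhdum, durohuhr → durohuhrum) add -um.
The other pattern: stems whose second-to-last letter is 'm' repeat the first consonant+vowel as a prefix.
So tozopohr → tozopohrum.

tozopohrum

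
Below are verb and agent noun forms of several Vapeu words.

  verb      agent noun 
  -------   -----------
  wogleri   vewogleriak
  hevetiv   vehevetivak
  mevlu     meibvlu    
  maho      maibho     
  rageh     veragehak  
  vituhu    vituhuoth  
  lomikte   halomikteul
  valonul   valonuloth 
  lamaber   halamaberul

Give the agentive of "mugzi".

vituhu and mevlu both end in -u yet inflect differently (vituhuoth, meibvlu), so the final letter is not what conditions the rule; the first letter is.
"mugzi" begins with m-. The stems beginning with m- (mevlu → meibvlu, maho → maibho) insert -ib- after the first vowel.
So mugzi → muibgzi.

muibgzi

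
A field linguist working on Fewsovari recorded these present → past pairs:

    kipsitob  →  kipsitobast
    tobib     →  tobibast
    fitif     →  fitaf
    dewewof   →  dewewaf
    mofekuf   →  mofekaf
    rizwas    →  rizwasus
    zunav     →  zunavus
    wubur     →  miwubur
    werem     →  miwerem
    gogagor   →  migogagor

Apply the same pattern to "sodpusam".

misodpusam

tobib and fitif both have last vowel 'i' yet inflect differently (tobibast, fitaf), so the last vowel is not what conditions the rule; the final letter is.
"sodpusam" ends in -m. The one such stem in the data (werem → miwerem) adds the prefix mi-, so the same rule applies.
The other patterns: stems ending in -b add -ast; stems ending in -f change the last vowel to 'a'; stems ending in -s or -v add -us.
So sodpusam → misodpusam.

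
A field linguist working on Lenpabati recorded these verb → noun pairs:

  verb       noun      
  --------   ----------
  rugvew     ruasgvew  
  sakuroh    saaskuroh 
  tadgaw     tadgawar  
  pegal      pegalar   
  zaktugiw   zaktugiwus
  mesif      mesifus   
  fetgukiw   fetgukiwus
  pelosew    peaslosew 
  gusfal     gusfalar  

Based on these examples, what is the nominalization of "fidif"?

fidifus

"fidif" has last vowel 'i'. The stems whose last vowel is 'i' (zaktugiw → zaktugiwus, mesif → mesifus, fetgukiw → fetgukiwus) add -us.
So fidif → fidifus.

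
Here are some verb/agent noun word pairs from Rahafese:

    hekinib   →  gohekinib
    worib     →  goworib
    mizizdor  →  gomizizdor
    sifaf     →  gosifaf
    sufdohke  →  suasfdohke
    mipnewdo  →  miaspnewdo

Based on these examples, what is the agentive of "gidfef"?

mizizdor and mipnewdo both have last vowel 'o' yet inflect differently (gomizizdor, miaspnewdo), so the last vowel is not what conditions the rule; whether the stem ends in a vowel or a consonant is.
"gidfef" ends in a consonant. The stems ending in a consonant (hekinib → gohekinib, worib → goworib, mizizdor → gomizizdor) add the prefix go-.
So gidfef → gogidfef.

gogidfef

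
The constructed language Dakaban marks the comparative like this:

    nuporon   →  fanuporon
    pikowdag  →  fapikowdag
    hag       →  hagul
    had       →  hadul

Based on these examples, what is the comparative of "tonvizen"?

fatonvizen

"tonvizen" has 3 vowels. The stems with 3 vowels (nuporon → fanuporon, pikowdag → fapikowdag) add the prefix fa-.
The other pattern: stems with 1 vowel add -ul.
So tonvizen → fatonvizen.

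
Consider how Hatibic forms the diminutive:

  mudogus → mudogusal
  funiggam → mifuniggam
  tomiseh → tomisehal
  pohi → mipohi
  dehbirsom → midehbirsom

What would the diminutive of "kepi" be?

mudogus and funiggam both have 3 vowels yet inflect differently (mudogusal, mifuniggam), so the number of vowels is not what conditions the rule; the final letter is.
"kepi" ends in -i. The one such stem in the data (pohi → mipohi) adds the prefix mi-, so the same rule applies.
The other pattern: stems ending in -h or -s add -al.
So kepi → mikepi.

mikepi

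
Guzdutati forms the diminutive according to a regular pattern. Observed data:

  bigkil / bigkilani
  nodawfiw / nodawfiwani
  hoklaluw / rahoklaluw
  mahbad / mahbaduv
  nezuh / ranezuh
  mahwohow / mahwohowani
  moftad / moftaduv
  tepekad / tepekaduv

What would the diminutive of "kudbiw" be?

"kudbiw" has last vowel 'i'. The stems whose last vowel is 'i' (nodawfiw → nodawfiwani, bigkil → bigkilani) add -ani.
The other patterns: stems whose last vowel is 'u' add the prefix ra-; stems whose last vowel is 'a' add -uv.
So kudbiw → kudbiwani.

kudbiwani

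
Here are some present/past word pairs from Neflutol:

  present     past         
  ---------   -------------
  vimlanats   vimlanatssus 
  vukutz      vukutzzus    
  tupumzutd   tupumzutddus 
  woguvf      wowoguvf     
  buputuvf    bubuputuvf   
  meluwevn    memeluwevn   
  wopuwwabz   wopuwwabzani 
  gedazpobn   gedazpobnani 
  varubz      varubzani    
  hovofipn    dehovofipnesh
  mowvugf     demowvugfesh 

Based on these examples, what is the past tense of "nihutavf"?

vukutz and wopuwwabz both end in -z yet inflect differently (vukutzzus, wopuwwabzani), so the final letter is not what conditions the rule; the second-to-last letter is.
"nihutavf" has second-to-last letter 'v'. The stems whose second-to-last letter is 'v' (woguvf → wowoguvf, buputuvf → bubuputuvf, meluwevn → memeluwevn) repeat the first consonant+vowel as a prefix.
The other patterns: stems whose second-to-last letter is 't' double the final consonant and add -us; stems whose second-to-last letter is 'b' add -ani; stems whose second-to-last letter is 'g' or 'p' add de- … -esh around the stem.
So nihutavf → ninihutavf.

ninihutavf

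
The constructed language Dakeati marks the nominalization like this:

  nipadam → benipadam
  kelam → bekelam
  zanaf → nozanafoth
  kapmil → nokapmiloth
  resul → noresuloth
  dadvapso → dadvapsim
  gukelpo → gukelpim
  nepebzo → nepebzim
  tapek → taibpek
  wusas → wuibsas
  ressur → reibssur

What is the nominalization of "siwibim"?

besiwibim

nipadam and zanaf both have last vowel 'a' yet inflect differently (benipadam, nozanafoth), so the last vowel is not what conditions the rule; the final letter is.
"siwibim" ends in -m. The stems ending in -m (nipadam → benipadam, kelam → bekelam) add the prefix be-.
So siwibim → besiwibim.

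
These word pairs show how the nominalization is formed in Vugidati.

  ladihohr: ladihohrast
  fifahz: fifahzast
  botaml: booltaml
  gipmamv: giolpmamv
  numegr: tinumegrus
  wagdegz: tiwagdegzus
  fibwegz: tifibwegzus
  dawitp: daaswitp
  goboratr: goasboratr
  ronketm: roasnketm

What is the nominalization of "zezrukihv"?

"zezrukihv" has second-to-last letter 'h'. The stems whose second-to-last letter is 'h' (ladihohr → ladihohrast, fifahz → fifahzast) add -ast.
The other patterns: stems whose second-to-last letter is 'm' insert -ol- after the first vowel; stems whose second-to-last letter is 'g' add ti- … -us around the stem; stems whose second-to-last letter is 't' insert -as- after the first vowel.
So zezrukihv → zezrukihvast.

zezrukihvast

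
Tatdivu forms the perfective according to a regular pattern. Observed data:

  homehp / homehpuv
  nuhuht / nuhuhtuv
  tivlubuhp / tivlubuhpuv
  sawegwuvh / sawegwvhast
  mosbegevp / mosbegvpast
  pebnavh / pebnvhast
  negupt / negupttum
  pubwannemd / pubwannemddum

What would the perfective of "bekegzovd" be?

bekegzvdast

homehp and mosbegevp both end in -p yet inflect differently (homehpuv, mosbegvpast), so the final letter is not what conditions the rule; the second-to-last letter is.
"bekegzovd" has second-to-last letter 'v'. The stems whose second-to-last letter is 'v' (sawegwuvh → sawegwvhast, mosbegevp → mosbegvpast, pebnavh → pebnvhast) delete the last vowel and add -ast.
So bekegzovd → bekegzvdast.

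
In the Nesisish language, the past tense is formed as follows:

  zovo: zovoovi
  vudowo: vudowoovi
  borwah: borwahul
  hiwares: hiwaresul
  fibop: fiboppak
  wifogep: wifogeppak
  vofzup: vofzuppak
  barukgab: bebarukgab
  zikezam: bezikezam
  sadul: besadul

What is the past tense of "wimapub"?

bewimapub

zovo and fibop both have last vowel 'o' yet inflect differently (zovoovi, fiboppak), so the last vowel is not what conditions the rule; the final letter is.
"wimapub" ends in -b. The one such stem in the data (barukgab → bebarukgab) adds the prefix be-, so the same rule applies.
The other patterns: stems ending in -o add -ovi; stems ending in -h or -s add -ul; stems ending in -p double the final consonant and add -ak.
So wimapub → bewimapub.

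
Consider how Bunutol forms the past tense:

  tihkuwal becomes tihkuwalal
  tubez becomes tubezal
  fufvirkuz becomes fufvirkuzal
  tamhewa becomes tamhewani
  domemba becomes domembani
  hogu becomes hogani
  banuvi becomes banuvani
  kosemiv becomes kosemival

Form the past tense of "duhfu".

duhfani

"duhfu" ends in a vowel. The stems ending in a vowel (hogu → hogani, banuvi → banuvani, tamhewa → tamhewani) drop the final letter and add -ani.
The other pattern: stems ending in a consonant add -al.
So duhfu → duhfani.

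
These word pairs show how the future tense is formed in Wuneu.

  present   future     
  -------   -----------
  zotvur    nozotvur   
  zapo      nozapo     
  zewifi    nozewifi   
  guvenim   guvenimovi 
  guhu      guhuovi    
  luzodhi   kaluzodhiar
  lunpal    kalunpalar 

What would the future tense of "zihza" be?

zewifi and luzodhi both end in -i yet inflect differently (nozewifi, kaluzodhiar), so the final letter is not what conditions the rule; the first letter is.
"zihza" begins with z-. The stems beginning with z- (zotvur → nozotvur, zapo → nozapo, zewifi → nozewifi) add the prefix no-.
The other patterns: stems beginning with g- add -ovi; stems beginning with l- add ka- … -ar around the stem.
So zihza → nozihza.

nozihza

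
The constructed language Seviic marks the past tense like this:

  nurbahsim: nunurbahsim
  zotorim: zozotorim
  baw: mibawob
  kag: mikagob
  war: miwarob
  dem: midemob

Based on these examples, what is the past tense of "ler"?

"ler" has 1 vowel. The stems with 1 vowel (baw → mibawob, kag → mikagob, war → miwarob) add mi- … -ob around the stem.
The other pattern: stems with 3 vowels repeat the first consonant+vowel as a prefix.
So ler → milerob.

milerob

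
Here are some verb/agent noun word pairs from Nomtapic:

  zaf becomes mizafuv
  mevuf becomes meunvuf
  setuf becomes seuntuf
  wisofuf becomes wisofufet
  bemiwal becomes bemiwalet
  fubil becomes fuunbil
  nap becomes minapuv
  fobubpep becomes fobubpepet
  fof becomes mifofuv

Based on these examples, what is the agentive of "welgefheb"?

fof and mevuf both end in -f yet inflect differently (mifofuv, meunvuf), so the final letter is not what conditions the rule; the number of vowels is.
"welgefheb" has 3 vowels. The stems with 3 vowels (fobubpep → fobubpepet, wisofuf → wisofufet, bemiwal → bemiwalet) add -et.
The other patterns: stems with 1 vowel add mi- … -uv around the stem; stems with 2 vowels insert -un- after the first vowel.
So welgefheb → welgefhebet.

welgefhebet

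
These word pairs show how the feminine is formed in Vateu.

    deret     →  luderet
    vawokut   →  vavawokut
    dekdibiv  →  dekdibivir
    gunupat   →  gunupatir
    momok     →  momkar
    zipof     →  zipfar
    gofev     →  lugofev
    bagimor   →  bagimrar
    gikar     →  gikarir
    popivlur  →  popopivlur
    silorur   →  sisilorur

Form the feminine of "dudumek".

lududumek

vawokut and gunupat both end in -t yet inflect differently (vavawokut, gunupatir), so the final letter is not what conditions the rule; the last vowel is.
"dudumek" has last vowel 'e'. The stems whose last vowel is 'e' (gofev → lugofev, deret → luderet) add the prefix lu-.
So dudumek → lududumek.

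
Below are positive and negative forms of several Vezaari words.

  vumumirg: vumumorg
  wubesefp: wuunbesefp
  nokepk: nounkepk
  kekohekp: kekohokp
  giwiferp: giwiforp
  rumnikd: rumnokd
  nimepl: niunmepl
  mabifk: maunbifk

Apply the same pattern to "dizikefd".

kekohekp and wubesefp both end in -p yet inflect differently (kekohokp, wuunbesefp), so the final letter is not what conditions the rule; the second-to-last letter is.
"dizikefd" has second-to-last letter 'f'. The stems whose second-to-last letter is 'f' (mabifk → maunbifk, wubesefp → wuunbesefp) insert -un- after the first vowel.
The other pattern: stems whose second-to-last letter is 'k' or 'r' change the last vowel to 'o'.
So dizikefd → diunzikefd.

diunzikefd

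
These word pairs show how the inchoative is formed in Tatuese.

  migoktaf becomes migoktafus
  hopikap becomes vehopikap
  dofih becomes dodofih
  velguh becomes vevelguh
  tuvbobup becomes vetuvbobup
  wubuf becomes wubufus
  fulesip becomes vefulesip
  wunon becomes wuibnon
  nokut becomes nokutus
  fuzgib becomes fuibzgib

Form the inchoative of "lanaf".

"lanaf" ends in -f. The stems ending in -f (migoktaf → migoktafus, wubuf → wubufus) add -us.
The other patterns: stems ending in -h repeat the first consonant+vowel as a prefix; stems ending in -p add the prefix ve-; stems ending in -b or -n insert -ib- after the first vowel.
So lanaf → lanafus.

lanafus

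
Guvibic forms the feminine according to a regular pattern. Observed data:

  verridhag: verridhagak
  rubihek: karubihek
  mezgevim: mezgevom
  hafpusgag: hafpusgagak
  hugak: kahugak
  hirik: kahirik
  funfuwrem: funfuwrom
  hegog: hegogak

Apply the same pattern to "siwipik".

kasiwipik

mezgevim and hirik both have last vowel 'i' yet inflect differently (mezgevom, kahirik), so the last vowel is not what conditions the rule; the final letter is.
"siwipik" ends in -k. The stems ending in -k (hirik → kahirik, rubihek → karubihek, hugak → kahugak) add the prefix ka-.
The other patterns: stems ending in -m change the last vowel to 'o'; stems ending in -g add -ak.
So siwipik → kasiwipik.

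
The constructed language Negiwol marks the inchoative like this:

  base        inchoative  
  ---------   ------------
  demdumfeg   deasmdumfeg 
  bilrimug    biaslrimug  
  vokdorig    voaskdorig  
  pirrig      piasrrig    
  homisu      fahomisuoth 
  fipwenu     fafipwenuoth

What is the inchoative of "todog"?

bilrimug and homisu both have last vowel 'u' yet inflect differently (biaslrimug, fahomisuoth), so the last vowel is not what conditions the rule; the final letter is.
"todog" ends in -g. The stems ending in -g (demdumfeg → deasmdumfeg, bilrimug → biaslrimug, vokdorig → voaskdorig) insert -as- after the first vowel.
The other pattern: stems ending in -u add fa- … -oth around the stem.
So todog → toasdog.

toasdog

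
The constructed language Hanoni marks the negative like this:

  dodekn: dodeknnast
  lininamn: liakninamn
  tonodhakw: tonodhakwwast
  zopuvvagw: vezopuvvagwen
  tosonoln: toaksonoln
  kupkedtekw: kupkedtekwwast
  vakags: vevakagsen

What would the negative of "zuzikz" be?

tonodhakw and zopuvvagw both end in -w yet inflect differently (tonodhakwwast, vezopuvvagwen), so the final letter is not what conditions the rule; the second-to-last letter is.
"zuzikz" has second-to-last letter 'k'. The stems whose second-to-last letter is 'k' (dodekn → dodeknnast, tonodhakw → tonodhakwwast, kupkedtekw → kupkedtekwwast) double the final consonant and add -ast.
The other patterns: stems whose second-to-last letter is 'g' add ve- … -en around the stem; stems whose second-to-last letter is 'l' or 'm' insert -ak- after the first vowel.
So zuzikz → zuzikzzast.

zuzikzzast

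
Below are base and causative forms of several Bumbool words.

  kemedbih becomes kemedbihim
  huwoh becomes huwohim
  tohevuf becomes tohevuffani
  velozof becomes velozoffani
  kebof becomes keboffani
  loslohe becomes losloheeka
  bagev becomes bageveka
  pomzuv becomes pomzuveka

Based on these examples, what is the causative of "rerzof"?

rerzoffani

huwoh and velozof both have last vowel 'o' yet inflect differently (huwohim, velozoffani), so the last vowel is not what conditions the rule; the final letter is.
"rerzof" ends in -f. The stems ending in -f (tohevuf → tohevuffani, velozof → velozoffani, kebof → keboffani) double the final consonant and add -ani.
So rerzof → rerzoffani.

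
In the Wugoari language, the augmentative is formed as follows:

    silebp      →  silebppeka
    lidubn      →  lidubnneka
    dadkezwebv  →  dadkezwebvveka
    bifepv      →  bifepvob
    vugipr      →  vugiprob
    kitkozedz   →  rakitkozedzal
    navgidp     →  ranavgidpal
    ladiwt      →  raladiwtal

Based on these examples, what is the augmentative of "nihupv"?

dadkezwebv and bifepv both end in -v yet inflect differently (dadkezwebvveka, bifepvob), so the final letter is not what conditions the rule; the second-to-last letter is.
"nihupv" has second-to-last letter 'p'. The stems whose second-to-last letter is 'p' (bifepv → bifepvob, vugipr → vugiprob) add -ob.
The other patterns: stems whose second-to-last letter is 'b' double the final consonant and add -eka; stems whose second-to-last letter is 'd' or 'w' add ra- … -al around the stem.
So nihupv → nihupvob.

nihupvob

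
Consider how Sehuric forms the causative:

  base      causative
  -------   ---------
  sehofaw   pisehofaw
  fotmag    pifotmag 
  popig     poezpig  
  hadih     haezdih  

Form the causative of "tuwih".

"tuwih" has last vowel 'i'. The stems whose last vowel is 'i' (hadih → haezdih, popig → poezpig) insert -ez- after the first vowel.
So tuwih → tuezwih.

tuezwih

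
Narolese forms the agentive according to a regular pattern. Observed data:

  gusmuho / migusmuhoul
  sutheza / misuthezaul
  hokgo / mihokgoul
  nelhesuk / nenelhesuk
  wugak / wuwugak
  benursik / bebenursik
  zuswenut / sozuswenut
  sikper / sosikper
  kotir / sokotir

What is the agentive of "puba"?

mipubaul

sutheza and wugak both have last vowel 'a' yet inflect differently (misuthezaul, wuwugak), so the last vowel is not what conditions the rule; the final letter is.
"puba" ends in -a. The one such stem in the data (sutheza → misuthezaul) adds mi- … -ul around the stem, so the same rule applies.
The other patterns: stems ending in -k repeat the first consonant+vowel as a prefix; stems ending in -r or -t add the prefix so-.
So puba → mipubaul.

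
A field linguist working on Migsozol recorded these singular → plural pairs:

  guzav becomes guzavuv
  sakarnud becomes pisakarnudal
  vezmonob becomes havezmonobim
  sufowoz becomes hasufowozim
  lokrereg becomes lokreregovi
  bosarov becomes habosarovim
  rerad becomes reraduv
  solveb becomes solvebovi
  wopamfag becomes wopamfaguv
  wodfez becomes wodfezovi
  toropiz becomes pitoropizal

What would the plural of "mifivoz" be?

hamifivozim

"mifivoz" has last vowel 'o'. The stems whose last vowel is 'o' (sufowoz → hasufowozim, vezmonob → havezmonobim, bosarov → habosarovim) add ha- … -im around the stem.
The other patterns: stems whose last vowel is 'e' add -ovi; stems whose last vowel is 'a' add -uv; stems whose last vowel is 'i' or 'u' add pi- … -al around the stem.
So mifivoz → hamifivozim.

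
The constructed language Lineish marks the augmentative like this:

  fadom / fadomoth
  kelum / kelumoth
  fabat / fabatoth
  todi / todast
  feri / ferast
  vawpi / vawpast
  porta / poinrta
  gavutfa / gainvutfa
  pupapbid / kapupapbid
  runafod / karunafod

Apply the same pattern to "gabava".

gainbava

fabat and porta both have last vowel 'a' yet inflect differently (fabatoth, poinrta), so the last vowel is not what conditions the rule; the final letter is.
"gabava" ends in -a. The stems ending in -a (porta → poinrta, gavutfa → gainvutfa) insert -in- after the first vowel.
The other patterns: stems ending in -m or -t add -oth; stems ending in -i drop the final letter and add -ast; stems ending in -d add the prefix ka-.
So gabava → gainbava.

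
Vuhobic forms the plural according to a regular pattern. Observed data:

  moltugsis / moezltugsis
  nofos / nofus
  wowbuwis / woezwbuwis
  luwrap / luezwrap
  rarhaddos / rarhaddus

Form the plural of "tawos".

nofos and wowbuwis both end in -s yet inflect differently (nofus, woezwbuwis), so the final letter is not what conditions the rule; the last vowel is.
"tawos" has last vowel 'o'. The stems whose last vowel is 'o' (nofos → nofus, rarhaddos → rarhaddus) change the last vowel to 'u'.
So tawos → tawus.

tawus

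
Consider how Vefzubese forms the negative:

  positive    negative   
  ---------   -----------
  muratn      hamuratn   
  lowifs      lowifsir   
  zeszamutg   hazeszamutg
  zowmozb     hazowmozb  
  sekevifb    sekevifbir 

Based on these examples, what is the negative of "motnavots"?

"motnavots" has second-to-last letter 't'. The stems whose second-to-last letter is 't' (muratn → hamuratn, zeszamutg → hazeszamutg) add the prefix ha-.
The other pattern: stems whose second-to-last letter is 'f' add -ir.
So motnavots → hamotnavots.

hamotnavots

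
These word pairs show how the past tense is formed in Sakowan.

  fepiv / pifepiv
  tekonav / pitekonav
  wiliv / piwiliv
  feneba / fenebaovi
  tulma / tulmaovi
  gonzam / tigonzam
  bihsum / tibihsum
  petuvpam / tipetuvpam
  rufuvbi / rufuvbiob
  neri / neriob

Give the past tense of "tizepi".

tekonav and feneba both have last vowel 'a' yet inflect differently (pitekonav, fenebaovi), so the last vowel is not what conditions the rule; the final letter is.
"tizepi" ends in -i. The stems ending in -i (rufuvbi → rufuvbiob, neri → neriob) add -ob.
The other patterns: stems ending in -v add the prefix pi-; stems ending in -a add -ovi; stems ending in -m add the prefix ti-.
So tizepi → tizepiob.

tizepiob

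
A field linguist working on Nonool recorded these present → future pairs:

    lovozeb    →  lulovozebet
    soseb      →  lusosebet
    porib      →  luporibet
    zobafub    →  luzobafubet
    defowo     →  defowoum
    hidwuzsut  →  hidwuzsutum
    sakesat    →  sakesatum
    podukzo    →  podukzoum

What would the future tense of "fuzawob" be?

lufuzawobet

"fuzawob" ends in -b. The stems ending in -b (lovozeb → lulovozebet, soseb → lusosebet, porib → luporibet) add lu- … -et around the stem.
The other pattern: stems ending in -o or -t add -um.
So fuzawob → lufuzawobet.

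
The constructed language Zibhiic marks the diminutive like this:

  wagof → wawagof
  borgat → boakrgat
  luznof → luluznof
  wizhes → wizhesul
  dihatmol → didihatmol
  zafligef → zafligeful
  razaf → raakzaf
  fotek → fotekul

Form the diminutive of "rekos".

wagof and zafligef both end in -f yet inflect differently (wawagof, zafligeful), so the final letter is not what conditions the rule; the last vowel is.
"rekos" has last vowel 'o'. The stems whose last vowel is 'o' (wagof → wawagof, luznof → luluznof, dihatmol → didihatmol) repeat the first consonant+vowel as a prefix.
So rekos → rerekos.

rerekos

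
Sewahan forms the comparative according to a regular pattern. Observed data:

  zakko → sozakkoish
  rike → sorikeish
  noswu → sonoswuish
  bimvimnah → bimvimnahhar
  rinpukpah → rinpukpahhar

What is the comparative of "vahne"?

rike and rinpukpah both begin with r- yet inflect differently (sorikeish, rinpukpahhar), so the first letter is not what conditions the rule; whether the stem ends in a vowel or a consonant is.
"vahne" ends in a vowel. The stems ending in a vowel (zakko → sozakkoish, rike → sorikeish, noswu → sonoswuish) add so- … -ish around the stem.
So vahne → sovahneish.

sovahneish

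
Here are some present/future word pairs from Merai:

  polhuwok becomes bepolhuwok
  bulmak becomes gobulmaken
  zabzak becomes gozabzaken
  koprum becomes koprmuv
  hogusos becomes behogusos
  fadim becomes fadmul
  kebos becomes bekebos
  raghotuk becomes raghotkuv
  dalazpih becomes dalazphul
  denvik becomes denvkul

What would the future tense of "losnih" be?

losnhul

bulmak and denvik both end in -k yet inflect differently (gobulmaken, denvkul), so the final letter is not what conditions the rule; the last vowel is.
"losnih" has last vowel 'i'. The stems whose last vowel is 'i' (fadim → fadmul, dalazpih → dalazphul, denvik → denvkul) delete the last vowel and add -ul.
So losnih → losnhul.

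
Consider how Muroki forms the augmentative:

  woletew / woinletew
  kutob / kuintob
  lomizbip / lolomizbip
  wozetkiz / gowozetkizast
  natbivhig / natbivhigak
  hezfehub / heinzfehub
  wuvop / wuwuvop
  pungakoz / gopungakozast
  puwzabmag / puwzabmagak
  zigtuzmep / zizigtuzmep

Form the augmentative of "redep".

reredep

wuvop and pungakoz both have last vowel 'o' yet inflect differently (wuwuvop, gopungakozast), so the last vowel is not what conditions the rule; the final letter is.
"redep" ends in -p. The stems ending in -p (wuvop → wuwuvop, zigtuzmep → zizigtuzmep, lomizbip → lolomizbip) repeat the first consonant+vowel as a prefix.
The other patterns: stems ending in -z add go- … -ast around the stem; stems ending in -g add -ak; stems ending in -b or -w insert -in- after the first vowel.
So redep → reredep.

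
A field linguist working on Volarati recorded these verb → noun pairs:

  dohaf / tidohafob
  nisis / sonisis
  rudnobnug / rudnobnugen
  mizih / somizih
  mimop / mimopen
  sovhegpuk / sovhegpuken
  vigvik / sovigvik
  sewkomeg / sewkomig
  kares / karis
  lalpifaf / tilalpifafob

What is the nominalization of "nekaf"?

tinekafob

sewkomeg and rudnobnug both end in -g yet inflect differently (sewkomig, rudnobnugen), so the final letter is not what conditions the rule; the last vowel is.
"nekaf" has last vowel 'a'. The stems whose last vowel is 'a' (lalpifaf → tilalpifafob, dohaf → tidohafob) add ti- … -ob around the stem.
So nekaf → tinekafob.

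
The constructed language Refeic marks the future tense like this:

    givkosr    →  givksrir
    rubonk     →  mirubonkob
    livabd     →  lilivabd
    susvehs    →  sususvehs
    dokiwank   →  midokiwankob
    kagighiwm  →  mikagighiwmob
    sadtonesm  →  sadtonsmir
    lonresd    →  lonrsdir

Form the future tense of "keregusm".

keregsmir

"keregusm" has second-to-last letter 's'. The stems whose second-to-last letter is 's' (sadtonesm → sadtonsmir, givkosr → givksrir, lonresd → lonrsdir) delete the last vowel and add -ir.
The other patterns: stems whose second-to-last letter is 'b' or 'h' repeat the first consonant+vowel as a prefix; stems whose second-to-last letter is 'n' or 'w' add mi- … -ob around the stem.
So keregusm → keregsmir.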